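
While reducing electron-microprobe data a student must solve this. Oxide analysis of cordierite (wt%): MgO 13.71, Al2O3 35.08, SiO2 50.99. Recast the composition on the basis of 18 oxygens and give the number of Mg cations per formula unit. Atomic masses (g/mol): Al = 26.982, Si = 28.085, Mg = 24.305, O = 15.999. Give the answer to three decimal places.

MgO: 13.71/40.304 = 0.34016 mol → 0.34016 mol Mg, 0.34016 mol O.
Al2O3: 35.08/101.961 = 0.34405 mol → 0.68810 mol Al, 1.03215 mol O.
SiO2: 50.99/60.083 = 0.84866 mol → 0.84866 mol Si, 1.69732 mol O.
Total oxygen = 3.06963 mol. Normalization factor = 18/3.06963 = 5.86390.
Mg per 18 O = 0.34016 × 5.86390 = 1.995.

1.995 Mg apfu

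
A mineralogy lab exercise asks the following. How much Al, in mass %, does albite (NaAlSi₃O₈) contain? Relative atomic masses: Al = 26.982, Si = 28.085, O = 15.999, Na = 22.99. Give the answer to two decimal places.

M(NaAlSi₃O₈) = 262.219 g/mol.
Al contributes 1 × 26.982 = 26.982 g per mole.
26.982/262.219 = 0.1029 → 10.29%.

10.29 mass %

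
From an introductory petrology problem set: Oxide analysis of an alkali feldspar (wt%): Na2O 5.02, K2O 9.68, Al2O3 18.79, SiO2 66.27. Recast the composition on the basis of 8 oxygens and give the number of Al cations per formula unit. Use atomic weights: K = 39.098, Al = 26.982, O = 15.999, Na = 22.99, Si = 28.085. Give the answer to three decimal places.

5.02 wt% Na2O ÷ 61.979 g/mol = 0.08100 mol, giving 0.16200 Na and 0.08100 O.
9.68 wt% K2O ÷ 94.195 g/mol = 0.10277 mol, giving 0.20554 K and 0.10277 O.
18.79 wt% Al2O3 ÷ 101.961 g/mol = 0.18429 mol, giving 0.36858 Al and 0.55287 O.
66.27 wt% SiO2 ÷ 60.083 g/mol = 1.10297 mol, giving 1.10297 Si and 2.20594 O.
Oxygen sums to 2.94258; scaling by 8/2.94258 = 2.71870 puts the formula on 8 O.
Al: 0.36858 × 2.71870 = 1.002 atoms per formula unit.

1.002 Al apfu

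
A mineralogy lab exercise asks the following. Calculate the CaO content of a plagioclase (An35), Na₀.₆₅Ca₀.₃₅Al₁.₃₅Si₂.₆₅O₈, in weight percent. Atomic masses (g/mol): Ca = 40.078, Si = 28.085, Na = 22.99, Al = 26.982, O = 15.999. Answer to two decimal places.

Molar mass of Na₀.₆₅Ca₀.₃₅Al₁.₃₅Si₂.₆₅O₈ = 0.65×22.99 + 0.35×40.078 + 1.35×26.982 + 2.65×28.085 + 8×15.999 = 267.814 g/mol.
Each formula unit contains 0.35 Ca, equivalent to 0.35/1 = 0.3500 mol CaO.
M(CaO) = 1×40.078 + 1×15.999 = 56.077 g/mol.
Mass of CaO per formula unit = 0.3500 × 56.077 = 19.627 g.
CaO wt% = 19.627 / 267.814 × 100 = 7.33%.

7.33 wt%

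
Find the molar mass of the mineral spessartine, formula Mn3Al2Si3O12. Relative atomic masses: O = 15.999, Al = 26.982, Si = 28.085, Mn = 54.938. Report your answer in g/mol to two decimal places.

Mn: 3 × 54.938 = 164.8140
Al: 2 × 26.982 = 53.9640
Si: 3 × 28.085 = 84.2550
O: 12 × 15.999 = 191.9880
Summing the contributions gives the formula mass.

495.02 g/mol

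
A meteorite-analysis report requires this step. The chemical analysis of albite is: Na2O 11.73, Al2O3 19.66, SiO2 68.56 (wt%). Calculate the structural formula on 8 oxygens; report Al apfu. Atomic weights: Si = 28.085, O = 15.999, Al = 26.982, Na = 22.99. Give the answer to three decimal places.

1.012 Al apfu

Na2O (M=61.979): mol = 0.18926; Na = 0.37852, O = 0.18926.
Al2O3 (M=101.961): mol = 0.19282; Al = 0.38564, O = 0.57846.
SiO2 (M=60.083): mol = 1.14109; Si = 1.14109, O = 2.28218.
ΣO = 3.04990; factor = 8/ΣO = 2.62304.
Al apfu = 0.38564 × 2.62304 = 1.012.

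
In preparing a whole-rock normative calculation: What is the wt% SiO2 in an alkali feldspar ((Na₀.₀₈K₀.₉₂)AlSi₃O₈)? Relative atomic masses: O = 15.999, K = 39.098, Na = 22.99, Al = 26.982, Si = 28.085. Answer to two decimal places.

Molar mass of (Na₀.₀₈K₀.₉₂)AlSi₃O₈ = 0.08·22.99 + 0.92·39.098 + 1·26.982 + 3·28.085 + 8·15.999 = 277.038 g/mol.
Each formula unit contains 3 Si, equivalent to 3/1 = 3.0000 mol SiO2.
M(SiO2) = 1×28.085 + 2×15.999 = 60.083 g/mol.
Mass of SiO2 per formula unit = 3.0000 × 60.083 = 180.249 g.
SiO2 wt% = 180.249 / 277.038 × 100 = 65.06%.

65.06 wt%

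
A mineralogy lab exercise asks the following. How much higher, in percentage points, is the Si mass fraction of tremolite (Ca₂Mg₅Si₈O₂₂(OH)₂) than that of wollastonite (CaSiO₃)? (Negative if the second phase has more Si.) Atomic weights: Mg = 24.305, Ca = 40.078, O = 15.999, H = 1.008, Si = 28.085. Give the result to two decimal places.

M(Ca₂Mg₅Si₈O₂₂(OH)₂) = 812.353 g/mol, so wt% Si = 224.680/812.353 × 100 = 27.66%.
M(CaSiO₃) = 116.160 g/mol, so wt% Si = 28.085/116.160 × 100 = 24.18%.
27.66 − 24.18 = 3.48 pp.

3.48 percentage points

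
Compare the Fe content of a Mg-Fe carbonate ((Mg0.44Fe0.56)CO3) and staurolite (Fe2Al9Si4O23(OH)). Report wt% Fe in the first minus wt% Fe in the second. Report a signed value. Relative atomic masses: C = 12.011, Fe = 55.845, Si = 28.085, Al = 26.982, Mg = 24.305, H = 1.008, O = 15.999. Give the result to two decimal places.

17.56 percentage points

M((Mg0.44Fe0.56)CO3) = 101.975 g/mol, so wt% Fe = 31.273/101.975 × 100 = 30.67%.
M(Fe2Al9Si4O23(OH)) = 851.852 g/mol, so wt% Fe = 111.690/851.852 × 100 = 13.11%.
30.67 − 13.11 = 17.56 pp.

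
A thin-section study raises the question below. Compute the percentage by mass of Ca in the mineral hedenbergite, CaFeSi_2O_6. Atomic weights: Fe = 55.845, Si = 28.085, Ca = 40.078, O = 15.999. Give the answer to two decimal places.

16.15 weight percent

Molar mass of CaFeSi_2O_6: 1*40.078 + 1*55.845 + 2*28.085 + 6*15.999 = 248.087 g/mol.
Mass of Ca per formula unit: 1 × 40.078 = 40.078 g.
Weight fraction Ca = 40.078 / 248.087 = 0.1615.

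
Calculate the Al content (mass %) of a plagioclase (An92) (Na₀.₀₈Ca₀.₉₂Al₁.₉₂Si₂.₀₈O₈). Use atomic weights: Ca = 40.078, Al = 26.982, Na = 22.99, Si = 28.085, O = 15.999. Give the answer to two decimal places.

Molar mass of Na₀.₀₈Ca₀.₉₂Al₁.₉₂Si₂.₀₈O₈: 0.08*22.99 + 0.92*40.078 + 1.92*26.982 + 2.08*28.085 + 8*15.999 = 276.925 g/mol.
Mass of Al per formula unit: 1.92 × 26.982 = 51.805 g.
Weight fraction Al = 51.805 / 276.925 = 0.1871.

18.71 mass %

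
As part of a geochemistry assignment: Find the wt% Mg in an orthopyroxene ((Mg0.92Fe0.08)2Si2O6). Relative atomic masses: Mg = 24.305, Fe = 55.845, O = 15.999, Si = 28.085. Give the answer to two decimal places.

21.73 weight percent

Formula mass = 1.84×24.305 + 0.16×55.845 + 2×28.085 + 6×15.999 = 205.820 g/mol, of which 44.721 g is Mg.
So Mg makes up 44.721/205.820 = 0.2173 of the mass, i.e. 21.73%.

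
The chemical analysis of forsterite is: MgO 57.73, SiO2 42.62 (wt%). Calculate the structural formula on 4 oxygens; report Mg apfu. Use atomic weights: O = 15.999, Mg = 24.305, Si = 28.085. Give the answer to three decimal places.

2.010 Mg apfu

57.73 wt% MgO ÷ 40.304 g/mol = 1.43236 mol, giving 1.43236 Mg and 1.43236 O.
42.62 wt% SiO2 ÷ 60.083 g/mol = 0.70935 mol, giving 0.70935 Si and 1.41870 O.
Oxygen sums to 2.85106; scaling by 4/2.85106 = 1.40299 puts the formula on 4 O.
Mg: 1.43236 × 1.40299 = 2.010 atoms per formula unit.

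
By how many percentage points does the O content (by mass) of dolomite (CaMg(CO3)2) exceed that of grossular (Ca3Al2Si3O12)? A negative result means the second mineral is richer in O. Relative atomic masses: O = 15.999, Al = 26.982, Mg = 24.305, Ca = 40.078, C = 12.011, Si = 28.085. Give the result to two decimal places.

First mineral: 95.994 g O in 184.399 g formula = 52.06 wt% O.
Second mineral: 191.988 g O in 450.441 g formula = 42.62 wt% O.
52.06% − 42.62% gives a difference of 9.44 percentage points.

9.44 percentage points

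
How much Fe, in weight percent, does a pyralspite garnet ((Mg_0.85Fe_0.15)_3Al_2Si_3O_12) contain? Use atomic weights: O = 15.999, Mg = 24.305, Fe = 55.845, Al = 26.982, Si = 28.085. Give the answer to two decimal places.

6.02 weight percent

Formula mass = 2.55·24.305 + 0.45·55.845 + 2·26.982 + 3·28.085 + 12·15.999 = 417.315 g/mol, of which 25.130 g is Fe.
So Fe makes up 25.130/417.315 = 0.0602 of the mass, i.e. 6.02%.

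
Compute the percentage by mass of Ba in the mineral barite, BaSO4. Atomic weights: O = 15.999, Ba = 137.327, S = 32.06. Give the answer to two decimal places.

Molar mass of BaSO4: 1*137.327 + 1*32.06 + 4*15.999 = 233.383 g/mol.
Mass of Ba per formula unit: 1 × 137.327 = 137.327 g.
Weight fraction Ba = 137.327 / 233.383 = 0.5884.

58.84 weight percent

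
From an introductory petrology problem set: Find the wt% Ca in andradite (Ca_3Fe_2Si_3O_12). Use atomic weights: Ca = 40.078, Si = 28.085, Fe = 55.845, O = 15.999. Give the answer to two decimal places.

Formula mass = 3*40.078 + 2*55.845 + 3*28.085 + 12*15.999 = 508.167 g/mol, of which 120.234 g is Ca.
So Ca makes up 120.234/508.167 = 0.2366 of the mass, i.e. 23.66%.

23.66 weight percent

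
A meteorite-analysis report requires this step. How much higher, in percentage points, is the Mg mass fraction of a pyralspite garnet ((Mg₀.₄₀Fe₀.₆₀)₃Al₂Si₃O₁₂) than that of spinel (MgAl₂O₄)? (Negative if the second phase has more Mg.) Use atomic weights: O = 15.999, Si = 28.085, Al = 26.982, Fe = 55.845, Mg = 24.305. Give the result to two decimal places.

-10.74 percentage points

M((Mg₀.₄₀Fe₀.₆₀)₃Al₂Si₃O₁₂) = 459.894 g/mol, so wt% Mg = 29.166/459.894 × 100 = 6.34%.
M(MgAl₂O₄) = 142.265 g/mol, so wt% Mg = 24.305/142.265 × 100 = 17.08%.
6.34 − 17.08 = -10.74 pp.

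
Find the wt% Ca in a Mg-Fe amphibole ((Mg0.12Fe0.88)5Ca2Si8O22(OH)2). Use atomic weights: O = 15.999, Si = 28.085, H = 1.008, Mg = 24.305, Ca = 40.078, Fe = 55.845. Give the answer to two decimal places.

8.43 weight percent

M((Mg0.12Fe0.88)5Ca2Si8O22(OH)2) = 951.129 g/mol.
Ca contributes 2 × 40.078 = 80.156 g per mole.
80.156/951.129 = 0.0843 → 8.43%.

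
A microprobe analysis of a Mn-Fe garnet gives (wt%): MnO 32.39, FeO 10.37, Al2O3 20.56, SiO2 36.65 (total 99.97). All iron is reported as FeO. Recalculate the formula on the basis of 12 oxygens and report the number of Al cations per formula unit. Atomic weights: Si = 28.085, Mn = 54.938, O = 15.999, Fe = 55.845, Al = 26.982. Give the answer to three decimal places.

MnO (M=70.937): mol = 0.45660; Mn = 0.45660, O = 0.45660.
FeO (M=71.844): mol = 0.14434; Fe = 0.14434, O = 0.14434.
Al2O3 (M=101.961): mol = 0.20165; Al = 0.40330, O = 0.60495.
SiO2 (M=60.083): mol = 0.60999; Si = 0.60999, O = 1.21998.
ΣO = 2.42587; factor = 12/ΣO = 4.94668.
Al apfu = 0.40330 × 4.94668 = 1.995.

1.995 Al apfu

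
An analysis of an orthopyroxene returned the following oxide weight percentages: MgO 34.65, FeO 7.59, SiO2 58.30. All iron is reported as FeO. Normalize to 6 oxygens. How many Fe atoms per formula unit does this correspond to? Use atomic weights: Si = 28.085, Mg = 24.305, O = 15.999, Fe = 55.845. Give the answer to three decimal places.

0.218 Fe apfu

MgO (M=40.304): mol = 0.85972; Mg = 0.85972, O = 0.85972.
FeO (M=71.844): mol = 0.10565; Fe = 0.10565, O = 0.10565.
SiO2 (M=60.083): mol = 0.97032; Si = 0.97032, O = 1.94064.
ΣO = 2.90601; factor = 6/ΣO = 2.06469.
Fe apfu = 0.10565 × 2.06469 = 0.218.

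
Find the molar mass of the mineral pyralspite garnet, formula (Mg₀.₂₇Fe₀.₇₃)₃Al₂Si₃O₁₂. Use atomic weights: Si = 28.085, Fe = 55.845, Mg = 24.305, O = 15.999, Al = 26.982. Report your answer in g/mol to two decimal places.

The formula mass is the sum 0.81(24.305) + 2.19(55.845) + 2(26.982) + 3(28.085) + 12(15.999).

472.19 g/mol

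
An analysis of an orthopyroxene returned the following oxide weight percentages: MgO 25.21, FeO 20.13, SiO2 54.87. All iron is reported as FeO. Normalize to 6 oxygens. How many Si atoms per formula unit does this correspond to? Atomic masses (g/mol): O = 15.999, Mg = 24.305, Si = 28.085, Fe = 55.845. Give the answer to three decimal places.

2.006 Si apfu

MgO: 25.21/40.304 = 0.62550 mol → 0.62550 mol Mg, 0.62550 mol O.
FeO: 20.13/71.844 = 0.28019 mol → 0.28019 mol Fe, 0.28019 mol O.
SiO2: 54.87/60.083 = 0.91324 mol → 0.91324 mol Si, 1.82648 mol O.
Total oxygen = 2.73217 mol. Normalization factor = 6/2.73217 = 2.19606.
Si per 6 O = 0.91324 × 2.19606 = 2.006.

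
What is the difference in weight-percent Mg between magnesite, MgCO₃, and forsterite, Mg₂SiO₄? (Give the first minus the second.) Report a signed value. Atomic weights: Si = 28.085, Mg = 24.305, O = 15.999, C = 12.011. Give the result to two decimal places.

-5.72 percentage points

M(MgCO₃) = 84.313 g/mol, so wt% Mg = 24.305/84.313 × 100 = 28.83%.
M(Mg₂SiO₄) = 140.691 g/mol, so wt% Mg = 48.610/140.691 × 100 = 34.55%.
28.83 − 34.55 = -5.72 pp.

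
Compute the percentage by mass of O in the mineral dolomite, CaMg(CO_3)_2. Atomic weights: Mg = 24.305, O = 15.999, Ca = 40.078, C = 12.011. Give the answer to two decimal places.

Formula mass = 1·40.078 + 1·24.305 + 2·12.011 + 6·15.999 = 184.399 g/mol, of which 95.994 g is O.
So O makes up 95.994/184.399 = 0.5206 of the mass, i.e. 52.06%.

52.06 mass %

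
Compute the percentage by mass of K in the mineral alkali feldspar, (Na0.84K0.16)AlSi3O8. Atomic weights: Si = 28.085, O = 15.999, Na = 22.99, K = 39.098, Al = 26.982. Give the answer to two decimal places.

Molar mass of (Na0.84K0.16)AlSi3O8: 0.84×22.99 + 0.16×39.098 + 1×26.982 + 3×28.085 + 8×15.999 = 264.796 g/mol.
Mass of K per formula unit: 0.16 × 39.098 = 6.256 g.
Weight fraction K = 6.256 / 264.796 = 0.0236.

2.36 weight percent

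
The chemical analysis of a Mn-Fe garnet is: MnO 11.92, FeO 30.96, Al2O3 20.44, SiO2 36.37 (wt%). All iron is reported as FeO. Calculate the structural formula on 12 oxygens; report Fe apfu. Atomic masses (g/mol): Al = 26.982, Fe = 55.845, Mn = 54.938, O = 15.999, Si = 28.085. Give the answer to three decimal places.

2.145 Fe apfu

MnO (M=70.937): mol = 0.16804; Mn = 0.16804, O = 0.16804.
FeO (M=71.844): mol = 0.43093; Fe = 0.43093, O = 0.43093.
Al2O3 (M=101.961): mol = 0.20047; Al = 0.40094, O = 0.60141.
SiO2 (M=60.083): mol = 0.60533; Si = 0.60533, O = 1.21066.
ΣO = 2.41104; factor = 12/ΣO = 4.97711.
Fe apfu = 0.43093 × 4.97711 = 2.145.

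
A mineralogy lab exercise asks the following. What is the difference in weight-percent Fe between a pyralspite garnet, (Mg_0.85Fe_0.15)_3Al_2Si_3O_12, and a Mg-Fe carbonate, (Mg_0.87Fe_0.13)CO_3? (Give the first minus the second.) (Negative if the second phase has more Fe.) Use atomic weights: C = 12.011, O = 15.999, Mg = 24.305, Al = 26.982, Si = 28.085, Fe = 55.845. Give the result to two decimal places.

First mineral: 25.130 g Fe in 417.315 g formula = 6.02 wt% Fe.
Second mineral: 7.260 g Fe in 88.413 g formula = 8.21 wt% Fe.
6.02% − 8.21% gives a difference of -2.19 percentage points.

-2.19 percentage points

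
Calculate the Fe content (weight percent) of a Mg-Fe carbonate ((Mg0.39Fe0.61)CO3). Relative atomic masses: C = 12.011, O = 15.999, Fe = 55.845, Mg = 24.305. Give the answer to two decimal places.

32.90 weight percent

Formula mass = 0.39·24.305 + 0.61·55.845 + 1·12.011 + 3·15.999 = 103.552 g/mol, of which 34.065 g is Fe.
So Fe makes up 34.065/103.552 = 0.3290 of the mass, i.e. 32.90%.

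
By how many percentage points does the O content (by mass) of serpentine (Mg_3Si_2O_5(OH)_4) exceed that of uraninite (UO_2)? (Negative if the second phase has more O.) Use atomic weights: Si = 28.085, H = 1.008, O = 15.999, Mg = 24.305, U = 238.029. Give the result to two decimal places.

40.11 percentage points

First mineral: 143.991 g O in 277.108 g formula = 51.96 wt% O.
Second mineral: 31.998 g O in 270.027 g formula = 11.85 wt% O.
51.96% − 11.85% gives a difference of 40.11 percentage points.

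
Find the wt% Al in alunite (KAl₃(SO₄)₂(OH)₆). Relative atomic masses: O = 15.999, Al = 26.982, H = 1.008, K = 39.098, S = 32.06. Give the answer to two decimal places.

19.54 weight percent

Formula mass = 1×39.098 + 3×26.982 + 2×32.06 + 14×15.999 + 6×1.008 = 414.198 g/mol, of which 80.946 g is Al.
So Al makes up 80.946/414.198 = 0.1954 of the mass, i.e. 19.54%.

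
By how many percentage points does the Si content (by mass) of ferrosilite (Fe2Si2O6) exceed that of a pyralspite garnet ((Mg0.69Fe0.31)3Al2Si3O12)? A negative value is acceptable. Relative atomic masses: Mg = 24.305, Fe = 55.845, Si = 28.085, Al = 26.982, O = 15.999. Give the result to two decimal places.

1.81 percentage points

M(Fe2Si2O6) = 263.854 g/mol, so wt% Si = 56.170/263.854 × 100 = 21.29%.
M((Mg0.69Fe0.31)3Al2Si3O12) = 432.454 g/mol, so wt% Si = 84.255/432.454 × 100 = 19.48%.
21.29 − 19.48 = 1.81 pp.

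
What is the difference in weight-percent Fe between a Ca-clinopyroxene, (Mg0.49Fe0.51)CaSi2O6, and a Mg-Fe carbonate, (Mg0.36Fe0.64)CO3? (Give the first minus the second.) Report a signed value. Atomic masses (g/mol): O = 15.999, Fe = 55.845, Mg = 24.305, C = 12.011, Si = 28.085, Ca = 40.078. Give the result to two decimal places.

-21.96 percentage points

Fe in (Mg0.49Fe0.51)CaSi2O6: molar mass 232.632 g/mol; 0.51×55.845 = 28.481 g → 12.24 wt%.
Fe in (Mg0.36Fe0.64)CO3: molar mass 104.499 g/mol; 0.64×55.845 = 35.741 g → 34.20 wt%.
Difference = 12.24 − 34.20 = -21.96 percentage points.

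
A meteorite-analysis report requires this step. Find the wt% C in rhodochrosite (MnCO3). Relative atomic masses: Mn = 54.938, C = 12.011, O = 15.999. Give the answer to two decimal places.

M(MnCO3) = 114.946 g/mol.
C contributes 1 × 12.011 = 12.011 g per mole.
12.011/114.946 = 0.1045 → 10.45%.

10.45 wt%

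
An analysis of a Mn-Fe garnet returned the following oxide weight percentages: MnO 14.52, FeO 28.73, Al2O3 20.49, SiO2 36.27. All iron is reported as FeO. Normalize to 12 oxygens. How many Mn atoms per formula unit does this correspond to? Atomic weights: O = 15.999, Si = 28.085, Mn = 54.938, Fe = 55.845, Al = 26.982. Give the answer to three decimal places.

1.017 Mn apfu

MnO: 14.52/70.937 = 0.20469 mol → 0.20469 mol Mn, 0.20469 mol O.
FeO: 28.73/71.844 = 0.39989 mol → 0.39989 mol Fe, 0.39989 mol O.
Al2O3: 20.49/101.961 = 0.20096 mol → 0.40192 mol Al, 0.60288 mol O.
SiO2: 36.27/60.083 = 0.60366 mol → 0.60366 mol Si, 1.20732 mol O.
Total oxygen = 2.41478 mol. Normalization factor = 12/2.41478 = 4.96940.
Mn per 12 O = 0.20469 × 4.96940 = 1.017.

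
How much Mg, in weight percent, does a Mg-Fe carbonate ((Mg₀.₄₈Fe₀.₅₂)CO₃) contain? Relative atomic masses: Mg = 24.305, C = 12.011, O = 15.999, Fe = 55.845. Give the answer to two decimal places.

11.58 weight percent

M((Mg₀.₄₈Fe₀.₅₂)CO₃) = 100.714 g/mol.
Mg contributes 0.48 × 24.305 = 11.666 g per mole.
11.666/100.714 = 0.1158 → 11.58%.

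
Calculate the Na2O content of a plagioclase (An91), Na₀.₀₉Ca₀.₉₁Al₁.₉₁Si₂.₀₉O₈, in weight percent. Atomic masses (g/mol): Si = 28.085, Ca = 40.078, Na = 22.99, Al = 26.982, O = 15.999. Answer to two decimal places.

M(Na₀.₀₉Ca₀.₉₁Al₁.₉₁Si₂.₀₉O₈) = 276.765 g/mol; M(Na2O) = 61.979 g/mol.
Moles Na2O per formula unit = 0.09 Na ÷ 2 = 0.0450.
Na2O fraction = (0.0450 × 61.979) / 276.765 = 2.789/276.765 = 0.0101.

1.01 wt%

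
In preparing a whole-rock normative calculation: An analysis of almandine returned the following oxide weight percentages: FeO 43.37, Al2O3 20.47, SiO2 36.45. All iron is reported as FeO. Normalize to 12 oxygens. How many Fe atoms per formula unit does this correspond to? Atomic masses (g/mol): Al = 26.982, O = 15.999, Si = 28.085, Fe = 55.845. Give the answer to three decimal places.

2.994 Fe apfu

FeO (M=71.844): mol = 0.60367; Fe = 0.60367, O = 0.60367.
Al2O3 (M=101.961): mol = 0.20076; Al = 0.40152, O = 0.60228.
SiO2 (M=60.083): mol = 0.60666; Si = 0.60666, O = 1.21332.
ΣO = 2.41927; factor = 12/ΣO = 4.96017.
Fe apfu = 0.60367 × 4.96017 = 2.994.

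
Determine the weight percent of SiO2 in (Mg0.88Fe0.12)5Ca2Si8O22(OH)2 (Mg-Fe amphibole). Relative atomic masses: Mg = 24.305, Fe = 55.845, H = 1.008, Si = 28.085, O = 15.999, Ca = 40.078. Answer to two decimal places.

Molar mass of (Mg0.88Fe0.12)5Ca2Si8O22(OH)2 = 4.40×24.305 + 0.60×55.845 + 2×40.078 + 8×28.085 + 24×15.999 + 2×1.008 = 831.277 g/mol.
Each formula unit contains 8 Si, equivalent to 8/1 = 8.0000 mol SiO2.
M(SiO2) = 1×28.085 + 2×15.999 = 60.083 g/mol.
Mass of SiO2 per formula unit = 8.0000 × 60.083 = 480.664 g.
SiO2 wt% = 480.664 / 831.277 × 100 = 57.82%.

57.82 wt%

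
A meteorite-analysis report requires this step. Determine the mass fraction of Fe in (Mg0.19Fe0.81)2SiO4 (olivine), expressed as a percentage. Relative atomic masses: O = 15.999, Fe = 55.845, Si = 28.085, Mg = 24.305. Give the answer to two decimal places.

Formula mass = 0.38×24.305 + 1.62×55.845 + 1×28.085 + 4×15.999 = 191.786 g/mol, of which 90.469 g is Fe.
So Fe makes up 90.469/191.786 = 0.4717 of the mass, i.e. 47.17%.

47.17 wt%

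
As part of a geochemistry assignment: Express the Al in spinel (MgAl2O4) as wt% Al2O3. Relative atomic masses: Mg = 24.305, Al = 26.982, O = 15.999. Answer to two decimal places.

71.67 wt%

Formula mass = 142.265 g/mol.
2 Al → 1.0000 mol Al2O3 per formula unit; M(Al2O3) = 101.961, so Al2O3 mass = 101.961 g.
101.961/142.265 × 100 = 71.67 wt%.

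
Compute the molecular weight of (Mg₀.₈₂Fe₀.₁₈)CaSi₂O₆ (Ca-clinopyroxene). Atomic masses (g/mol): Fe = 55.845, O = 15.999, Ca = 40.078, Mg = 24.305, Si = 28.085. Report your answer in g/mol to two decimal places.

The formula mass is the sum 0.82(24.305) + 0.18(55.845) + 1(40.078) + 2(28.085) + 6(15.999).

222.22 g/mol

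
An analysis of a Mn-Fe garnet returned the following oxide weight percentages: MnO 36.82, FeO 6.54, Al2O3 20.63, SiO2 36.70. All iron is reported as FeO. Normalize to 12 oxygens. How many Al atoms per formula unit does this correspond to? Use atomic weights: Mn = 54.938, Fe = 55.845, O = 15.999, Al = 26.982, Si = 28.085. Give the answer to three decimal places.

36.82 wt% MnO ÷ 70.937 g/mol = 0.51905 mol, giving 0.51905 Mn and 0.51905 O.
6.54 wt% FeO ÷ 71.844 g/mol = 0.09103 mol, giving 0.09103 Fe and 0.09103 O.
20.63 wt% Al2O3 ÷ 101.961 g/mol = 0.20233 mol, giving 0.40466 Al and 0.60699 O.
36.70 wt% SiO2 ÷ 60.083 g/mol = 0.61082 mol, giving 0.61082 Si and 1.22164 O.
Oxygen sums to 2.43871; scaling by 12/2.43871 = 4.92063 puts the formula on 12 O.
Al: 0.40466 × 4.92063 = 1.991 atoms per formula unit.

1.991 Al apfu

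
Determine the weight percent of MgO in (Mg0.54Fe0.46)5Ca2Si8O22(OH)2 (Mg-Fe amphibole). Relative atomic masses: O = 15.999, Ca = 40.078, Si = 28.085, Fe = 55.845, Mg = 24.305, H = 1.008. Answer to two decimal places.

Formula mass = 884.895 g/mol.
2.70 Mg → 2.7000 mol MgO per formula unit; M(MgO) = 40.304, so MgO mass = 108.821 g.
108.821/884.895 × 100 = 12.30 wt%.

12.30 wt%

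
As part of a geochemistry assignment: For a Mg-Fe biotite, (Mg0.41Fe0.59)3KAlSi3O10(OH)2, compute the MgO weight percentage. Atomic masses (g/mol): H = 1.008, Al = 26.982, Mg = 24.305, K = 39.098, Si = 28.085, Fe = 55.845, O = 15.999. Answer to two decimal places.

10.48 wt%

M((Mg0.41Fe0.59)3KAlSi3O10(OH)2) = 473.080 g/mol; M(MgO) = 40.304 g/mol.
Moles MgO per formula unit = 1.23 Mg ÷ 1 = 1.2300.
MgO fraction = (1.2300 × 40.304) / 473.080 = 49.574/473.080 = 0.1048.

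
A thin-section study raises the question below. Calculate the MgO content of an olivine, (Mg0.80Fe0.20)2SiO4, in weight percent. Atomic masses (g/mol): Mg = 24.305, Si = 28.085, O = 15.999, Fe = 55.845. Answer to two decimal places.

42.06 wt%

Formula mass = 153.307 g/mol.
1.60 Mg → 1.6000 mol MgO per formula unit; M(MgO) = 40.304, so MgO mass = 64.486 g.
64.486/153.307 × 100 = 42.06 wt%.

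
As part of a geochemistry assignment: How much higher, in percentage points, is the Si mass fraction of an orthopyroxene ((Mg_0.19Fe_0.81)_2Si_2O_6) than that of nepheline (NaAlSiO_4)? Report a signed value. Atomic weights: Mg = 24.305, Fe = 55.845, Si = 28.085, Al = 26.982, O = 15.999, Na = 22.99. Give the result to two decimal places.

2.53 percentage points

First mineral: 56.170 g Si in 251.869 g formula = 22.30 wt% Si.
Second mineral: 28.085 g Si in 142.053 g formula = 19.77 wt% Si.
22.30% − 19.77% gives a difference of 2.53 percentage points.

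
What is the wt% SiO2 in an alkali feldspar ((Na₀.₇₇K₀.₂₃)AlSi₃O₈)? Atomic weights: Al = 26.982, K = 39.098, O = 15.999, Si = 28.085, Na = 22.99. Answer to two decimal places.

Formula mass = 265.924 g/mol.
3 Si → 3.0000 mol SiO2 per formula unit; M(SiO2) = 60.083, so SiO2 mass = 180.249 g.
180.249/265.924 × 100 = 67.78 wt%.

67.78 wt%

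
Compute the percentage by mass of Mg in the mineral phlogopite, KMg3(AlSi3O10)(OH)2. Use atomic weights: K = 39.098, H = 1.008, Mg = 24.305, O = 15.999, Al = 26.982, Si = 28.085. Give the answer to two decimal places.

M(KMg3(AlSi3O10)(OH)2) = 417.254 g/mol.
Mg contributes 3 × 24.305 = 72.915 g per mole.
72.915/417.254 = 0.1747 → 17.47%.

17.47 wt%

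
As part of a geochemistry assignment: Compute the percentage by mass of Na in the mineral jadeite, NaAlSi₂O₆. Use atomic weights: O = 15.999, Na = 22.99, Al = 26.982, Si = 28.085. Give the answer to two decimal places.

Formula mass = 1*22.99 + 1*26.982 + 2*28.085 + 6*15.999 = 202.136 g/mol, of which 22.990 g is Na.
So Na makes up 22.990/202.136 = 0.1137 of the mass, i.e. 11.37%.

11.37 weight percent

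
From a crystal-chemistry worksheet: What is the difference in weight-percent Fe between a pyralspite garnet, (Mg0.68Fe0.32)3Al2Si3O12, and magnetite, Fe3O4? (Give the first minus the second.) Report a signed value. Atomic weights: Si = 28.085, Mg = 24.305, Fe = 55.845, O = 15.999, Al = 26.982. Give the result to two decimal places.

-59.99 percentage points

First mineral: 53.611 g Fe in 433.400 g formula = 12.37 wt% Fe.
Second mineral: 167.535 g Fe in 231.531 g formula = 72.36 wt% Fe.
12.37% − 72.36% gives a difference of -59.99 percentage points.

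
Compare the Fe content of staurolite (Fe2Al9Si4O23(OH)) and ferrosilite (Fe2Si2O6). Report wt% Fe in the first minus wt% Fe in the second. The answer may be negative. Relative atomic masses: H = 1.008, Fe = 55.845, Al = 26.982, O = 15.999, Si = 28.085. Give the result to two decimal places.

-29.22 percentage points

Fe in Fe2Al9Si4O23(OH): molar mass 851.852 g/mol; 2×55.845 = 111.690 g → 13.11 wt%.
Fe in Fe2Si2O6: molar mass 263.854 g/mol; 2×55.845 = 111.690 g → 42.33 wt%.
Difference = 13.11 − 42.33 = -29.22 percentage points.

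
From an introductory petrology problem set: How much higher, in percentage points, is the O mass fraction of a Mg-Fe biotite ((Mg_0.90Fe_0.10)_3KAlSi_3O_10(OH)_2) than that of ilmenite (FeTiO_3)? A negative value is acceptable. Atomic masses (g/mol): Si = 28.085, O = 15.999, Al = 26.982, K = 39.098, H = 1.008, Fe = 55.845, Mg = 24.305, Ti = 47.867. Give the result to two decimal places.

13.35 percentage points

O in (Mg_0.90Fe_0.10)_3KAlSi_3O_10(OH)_2: molar mass 426.716 g/mol; 12×15.999 = 191.988 g → 44.99 wt%.
O in FeTiO_3: molar mass 151.709 g/mol; 3×15.999 = 47.997 g → 31.64 wt%.
Difference = 44.99 − 31.64 = 13.35 percentage points.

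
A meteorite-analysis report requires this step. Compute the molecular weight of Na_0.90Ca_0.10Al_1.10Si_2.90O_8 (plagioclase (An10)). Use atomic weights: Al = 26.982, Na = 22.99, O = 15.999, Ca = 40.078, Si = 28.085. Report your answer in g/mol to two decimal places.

Na: 0.90 × 22.99 = 20.6910
Ca: 0.10 × 40.078 = 4.0078
Al: 1.10 × 26.982 = 29.6802
Si: 2.90 × 28.085 = 81.4465
O: 8 × 15.999 = 127.9920
Summing the contributions gives the formula mass.

263.82 g/mol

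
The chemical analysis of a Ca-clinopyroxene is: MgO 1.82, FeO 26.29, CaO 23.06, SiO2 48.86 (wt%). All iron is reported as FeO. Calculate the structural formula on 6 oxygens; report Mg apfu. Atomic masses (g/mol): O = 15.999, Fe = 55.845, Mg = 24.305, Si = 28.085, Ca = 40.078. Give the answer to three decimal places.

MgO (M=40.304): mol = 0.04516; Mg = 0.04516, O = 0.04516.
FeO (M=71.844): mol = 0.36593; Fe = 0.36593, O = 0.36593.
CaO (M=56.077): mol = 0.41122; Ca = 0.41122, O = 0.41122.
SiO2 (M=60.083): mol = 0.81321; Si = 0.81321, O = 1.62642.
ΣO = 2.44873; factor = 6/ΣO = 2.45025.
Mg apfu = 0.04516 × 2.45025 = 0.111.

0.111 Mg apfu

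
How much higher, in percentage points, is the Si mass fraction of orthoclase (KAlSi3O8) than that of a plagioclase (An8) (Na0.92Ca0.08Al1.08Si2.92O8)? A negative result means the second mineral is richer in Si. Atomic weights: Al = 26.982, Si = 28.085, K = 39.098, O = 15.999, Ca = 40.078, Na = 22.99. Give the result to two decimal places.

-0.85 percentage points

First mineral: 84.255 g Si in 278.327 g formula = 30.27 wt% Si.
Second mineral: 82.008 g Si in 263.498 g formula = 31.12 wt% Si.
30.27% − 31.12% gives a difference of -0.85 percentage points.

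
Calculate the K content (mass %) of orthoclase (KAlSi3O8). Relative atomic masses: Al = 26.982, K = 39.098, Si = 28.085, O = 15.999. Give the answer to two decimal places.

M(KAlSi3O8) = 278.327 g/mol.
K contributes 1 × 39.098 = 39.098 g per mole.
39.098/278.327 = 0.1405 → 14.05%.

14.05 mass %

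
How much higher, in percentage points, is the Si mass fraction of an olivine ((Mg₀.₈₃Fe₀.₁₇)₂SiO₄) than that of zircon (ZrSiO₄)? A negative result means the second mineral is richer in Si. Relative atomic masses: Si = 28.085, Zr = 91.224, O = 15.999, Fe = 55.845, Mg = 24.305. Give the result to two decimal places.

3.23 percentage points

Si in (Mg₀.₈₃Fe₀.₁₇)₂SiO₄: molar mass 151.415 g/mol; 1×28.085 = 28.085 g → 18.55 wt%.
Si in ZrSiO₄: molar mass 183.305 g/mol; 1×28.085 = 28.085 g → 15.32 wt%.
Difference = 18.55 − 15.32 = 3.23 percentage points.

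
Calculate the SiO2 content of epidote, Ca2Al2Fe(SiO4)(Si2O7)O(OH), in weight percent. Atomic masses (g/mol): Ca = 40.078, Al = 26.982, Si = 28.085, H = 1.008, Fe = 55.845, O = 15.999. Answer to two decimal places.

Formula mass = 483.215 g/mol.
3 Si → 3.0000 mol SiO2 per formula unit; M(SiO2) = 60.083, so SiO2 mass = 180.249 g.
180.249/483.215 × 100 = 37.30 wt%.

37.30 wt%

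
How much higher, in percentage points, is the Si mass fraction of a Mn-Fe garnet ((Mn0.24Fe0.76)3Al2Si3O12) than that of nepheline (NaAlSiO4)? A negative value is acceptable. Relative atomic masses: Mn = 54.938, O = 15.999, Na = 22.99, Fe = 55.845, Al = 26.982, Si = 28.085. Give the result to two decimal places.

-2.82 percentage points

First mineral: 84.255 g Si in 497.089 g formula = 16.95 wt% Si.
Second mineral: 28.085 g Si in 142.053 g formula = 19.77 wt% Si.
16.95% − 19.77% gives a difference of -2.82 percentage points.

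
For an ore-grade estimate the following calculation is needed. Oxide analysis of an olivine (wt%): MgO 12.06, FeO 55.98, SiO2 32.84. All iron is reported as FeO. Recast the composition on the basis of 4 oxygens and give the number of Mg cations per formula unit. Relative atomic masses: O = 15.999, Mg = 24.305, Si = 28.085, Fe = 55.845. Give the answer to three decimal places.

0.551 Mg apfu

12.06 wt% MgO ÷ 40.304 g/mol = 0.29923 mol, giving 0.29923 Mg and 0.29923 O.
55.98 wt% FeO ÷ 71.844 g/mol = 0.77919 mol, giving 0.77919 Fe and 0.77919 O.
32.84 wt% SiO2 ÷ 60.083 g/mol = 0.54658 mol, giving 0.54658 Si and 1.09316 O.
Oxygen sums to 2.17158; scaling by 4/2.17158 = 1.84198 puts the formula on 4 O.
Mg: 0.29923 × 1.84198 = 0.551 atoms per formula unit.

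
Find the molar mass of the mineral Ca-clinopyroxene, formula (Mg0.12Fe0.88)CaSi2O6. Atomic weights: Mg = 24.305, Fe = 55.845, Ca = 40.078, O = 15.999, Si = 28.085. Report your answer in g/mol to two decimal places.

The formula mass is the sum 0.12(24.305) + 0.88(55.845) + 1(40.078) + 2(28.085) + 6(15.999).

244.30 g/mol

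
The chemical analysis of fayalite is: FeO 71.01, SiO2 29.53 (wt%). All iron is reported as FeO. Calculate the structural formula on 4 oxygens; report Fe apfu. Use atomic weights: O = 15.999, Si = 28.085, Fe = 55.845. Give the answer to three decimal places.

FeO (M=71.844): mol = 0.98839; Fe = 0.98839, O = 0.98839.
SiO2 (M=60.083): mol = 0.49149; Si = 0.49149, O = 0.98298.
ΣO = 1.97137; factor = 4/ΣO = 2.02905.
Fe apfu = 0.98839 × 2.02905 = 2.005.

2.005 Fe apfu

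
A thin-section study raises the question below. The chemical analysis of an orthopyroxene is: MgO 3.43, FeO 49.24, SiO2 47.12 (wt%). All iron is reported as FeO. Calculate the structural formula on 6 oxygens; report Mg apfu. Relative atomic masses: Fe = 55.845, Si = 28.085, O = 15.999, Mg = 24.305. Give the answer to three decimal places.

0.218 Mg apfu

MgO: 3.43/40.304 = 0.08510 mol → 0.08510 mol Mg, 0.08510 mol O.
FeO: 49.24/71.844 = 0.68537 mol → 0.68537 mol Fe, 0.68537 mol O.
SiO2: 47.12/60.083 = 0.78425 mol → 0.78425 mol Si, 1.56850 mol O.
Total oxygen = 2.33897 mol. Normalization factor = 6/2.33897 = 2.56523.
Mg per 6 O = 0.08510 × 2.56523 = 0.218.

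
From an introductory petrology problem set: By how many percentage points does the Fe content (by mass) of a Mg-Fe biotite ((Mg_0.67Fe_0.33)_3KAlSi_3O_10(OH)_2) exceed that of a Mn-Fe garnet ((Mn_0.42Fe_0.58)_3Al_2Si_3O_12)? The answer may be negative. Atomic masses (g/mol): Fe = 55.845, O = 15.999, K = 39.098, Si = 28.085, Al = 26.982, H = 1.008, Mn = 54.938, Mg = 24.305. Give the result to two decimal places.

M((Mg_0.67Fe_0.33)_3KAlSi_3O_10(OH)_2) = 448.479 g/mol, so wt% Fe = 55.287/448.479 × 100 = 12.33%.
M((Mn_0.42Fe_0.58)_3Al_2Si_3O_12) = 496.599 g/mol, so wt% Fe = 97.170/496.599 × 100 = 19.57%.
12.33 − 19.57 = -7.24 pp.

-7.24 percentage points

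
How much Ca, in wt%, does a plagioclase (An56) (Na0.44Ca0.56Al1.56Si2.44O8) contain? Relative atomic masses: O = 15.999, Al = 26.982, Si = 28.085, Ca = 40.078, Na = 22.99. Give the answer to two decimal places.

8.28 wt%

Molar mass of Na0.44Ca0.56Al1.56Si2.44O8: 0.44·22.99 + 0.56·40.078 + 1.56·26.982 + 2.44·28.085 + 8·15.999 = 271.171 g/mol.
Mass of Ca per formula unit: 0.56 × 40.078 = 22.444 g.
Weight fraction Ca = 22.444 / 271.171 = 0.0828.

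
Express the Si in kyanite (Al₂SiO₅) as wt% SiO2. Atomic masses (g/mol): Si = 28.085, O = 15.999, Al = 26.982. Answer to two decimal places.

37.08 wt%

M(Al₂SiO₅) = 162.044 g/mol; M(SiO2) = 60.083 g/mol.
Moles SiO2 per formula unit = 1 Si ÷ 1 = 1.0000.
SiO2 fraction = (1.0000 × 60.083) / 162.044 = 60.083/162.044 = 0.3708.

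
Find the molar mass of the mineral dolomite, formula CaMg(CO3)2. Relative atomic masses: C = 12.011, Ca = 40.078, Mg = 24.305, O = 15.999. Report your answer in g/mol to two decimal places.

184.40 g/mol

The formula mass is the sum 1(40.078) + 1(24.305) + 2(12.011) + 6(15.999).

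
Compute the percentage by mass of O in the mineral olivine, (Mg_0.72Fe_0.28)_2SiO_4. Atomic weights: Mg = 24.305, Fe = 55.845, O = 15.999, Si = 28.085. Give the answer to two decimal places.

Formula mass = 1.44*24.305 + 0.56*55.845 + 1*28.085 + 4*15.999 = 158.353 g/mol, of which 63.996 g is O.
So O makes up 63.996/158.353 = 0.4041 of the mass, i.e. 40.41%.

40.41 mass %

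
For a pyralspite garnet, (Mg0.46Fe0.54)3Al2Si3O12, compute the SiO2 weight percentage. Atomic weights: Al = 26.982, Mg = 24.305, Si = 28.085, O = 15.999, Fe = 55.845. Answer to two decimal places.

39.68 wt%

M((Mg0.46Fe0.54)3Al2Si3O12) = 454.217 g/mol; M(SiO2) = 60.083 g/mol.
Moles SiO2 per formula unit = 3 Si ÷ 1 = 3.0000.
SiO2 fraction = (3.0000 × 60.083) / 454.217 = 180.249/454.217 = 0.3968.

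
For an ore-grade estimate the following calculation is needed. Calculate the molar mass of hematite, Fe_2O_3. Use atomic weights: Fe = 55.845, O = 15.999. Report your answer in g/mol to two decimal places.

159.69 g/mol

The formula mass is the sum 2×55.845 + 3×15.999.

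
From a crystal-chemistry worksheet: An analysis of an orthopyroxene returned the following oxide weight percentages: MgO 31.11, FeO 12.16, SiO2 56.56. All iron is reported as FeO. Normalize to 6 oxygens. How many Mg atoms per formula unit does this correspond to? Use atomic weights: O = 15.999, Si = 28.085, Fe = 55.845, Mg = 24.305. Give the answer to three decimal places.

1.640 Mg apfu

MgO (M=40.304): mol = 0.77188; Mg = 0.77188, O = 0.77188.
FeO (M=71.844): mol = 0.16926; Fe = 0.16926, O = 0.16926.
SiO2 (M=60.083): mol = 0.94136; Si = 0.94136, O = 1.88272.
ΣO = 2.82386; factor = 6/ΣO = 2.12475.
Mg apfu = 0.77188 × 2.12475 = 1.640.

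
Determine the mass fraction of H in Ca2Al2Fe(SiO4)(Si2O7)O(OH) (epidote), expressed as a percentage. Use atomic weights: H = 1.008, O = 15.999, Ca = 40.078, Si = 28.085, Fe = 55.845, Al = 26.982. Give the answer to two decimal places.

Formula mass = 2·40.078 + 2·26.982 + 1·55.845 + 3·28.085 + 13·15.999 + 1·1.008 = 483.215 g/mol, of which 1.008 g is H.
So H makes up 1.008/483.215 = 0.0021 of the mass, i.e. 0.21%.

0.21 wt%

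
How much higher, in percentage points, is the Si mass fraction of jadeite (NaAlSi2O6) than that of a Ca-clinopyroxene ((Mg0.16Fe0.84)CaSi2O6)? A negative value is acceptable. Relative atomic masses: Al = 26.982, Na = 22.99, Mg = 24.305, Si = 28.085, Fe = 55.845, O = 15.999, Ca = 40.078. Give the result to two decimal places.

4.68 percentage points

Si in NaAlSi2O6: molar mass 202.136 g/mol; 2×28.085 = 56.170 g → 27.79 wt%.
Si in (Mg0.16Fe0.84)CaSi2O6: molar mass 243.041 g/mol; 2×28.085 = 56.170 g → 23.11 wt%.
Difference = 27.79 − 23.11 = 4.68 percentage points.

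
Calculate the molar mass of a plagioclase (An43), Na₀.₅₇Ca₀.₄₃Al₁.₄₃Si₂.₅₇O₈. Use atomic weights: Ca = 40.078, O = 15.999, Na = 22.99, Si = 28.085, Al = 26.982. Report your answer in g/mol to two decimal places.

M = 0.57*22.99 + 0.43*40.078 + 1.43*26.982 + 2.57*28.085 + 8*15.999

269.09 g/mol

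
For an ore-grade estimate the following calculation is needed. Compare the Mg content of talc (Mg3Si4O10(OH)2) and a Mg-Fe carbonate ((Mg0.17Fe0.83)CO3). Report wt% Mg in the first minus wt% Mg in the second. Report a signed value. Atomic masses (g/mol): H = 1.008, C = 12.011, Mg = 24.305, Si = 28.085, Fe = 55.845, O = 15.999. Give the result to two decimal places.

15.49 percentage points

Mg in Mg3Si4O10(OH)2: molar mass 379.259 g/mol; 3×24.305 = 72.915 g → 19.23 wt%.
Mg in (Mg0.17Fe0.83)CO3: molar mass 110.491 g/mol; 0.17×24.305 = 4.132 g → 3.74 wt%.
Difference = 19.23 − 3.74 = 15.49 percentage points.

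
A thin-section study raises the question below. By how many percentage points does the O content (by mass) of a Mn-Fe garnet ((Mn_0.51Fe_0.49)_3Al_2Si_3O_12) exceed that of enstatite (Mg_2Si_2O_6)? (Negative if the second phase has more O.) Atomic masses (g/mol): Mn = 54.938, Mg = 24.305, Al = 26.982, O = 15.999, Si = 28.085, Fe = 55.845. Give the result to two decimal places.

O in (Mn_0.51Fe_0.49)_3Al_2Si_3O_12: molar mass 496.354 g/mol; 12×15.999 = 191.988 g → 38.68 wt%.
O in Mg_2Si_2O_6: molar mass 200.774 g/mol; 6×15.999 = 95.994 g → 47.81 wt%.
Difference = 38.68 − 47.81 = -9.13 percentage points.

-9.13 percentage points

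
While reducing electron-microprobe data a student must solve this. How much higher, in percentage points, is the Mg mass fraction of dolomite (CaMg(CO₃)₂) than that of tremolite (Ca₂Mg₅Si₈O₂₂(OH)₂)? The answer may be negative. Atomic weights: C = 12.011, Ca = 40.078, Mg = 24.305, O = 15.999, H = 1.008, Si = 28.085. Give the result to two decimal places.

-1.78 percentage points

M(CaMg(CO₃)₂) = 184.399 g/mol, so wt% Mg = 24.305/184.399 × 100 = 13.18%.
M(Ca₂Mg₅Si₈O₂₂(OH)₂) = 812.353 g/mol, so wt% Mg = 121.525/812.353 × 100 = 14.96%.
13.18 − 14.96 = -1.78 pp.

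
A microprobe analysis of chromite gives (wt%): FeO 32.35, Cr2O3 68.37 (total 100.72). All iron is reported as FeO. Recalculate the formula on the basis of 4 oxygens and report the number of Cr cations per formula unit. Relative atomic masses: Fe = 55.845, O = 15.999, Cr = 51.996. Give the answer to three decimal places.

2.000 Cr apfu

FeO: 32.35/71.844 = 0.45028 mol → 0.45028 mol Fe, 0.45028 mol O.
Cr2O3: 68.37/151.989 = 0.44984 mol → 0.89968 mol Cr, 1.34952 mol O.
Total oxygen = 1.79980 mol. Normalization factor = 4/1.79980 = 2.22247.
Cr per 4 O = 0.89968 × 2.22247 = 2.000.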